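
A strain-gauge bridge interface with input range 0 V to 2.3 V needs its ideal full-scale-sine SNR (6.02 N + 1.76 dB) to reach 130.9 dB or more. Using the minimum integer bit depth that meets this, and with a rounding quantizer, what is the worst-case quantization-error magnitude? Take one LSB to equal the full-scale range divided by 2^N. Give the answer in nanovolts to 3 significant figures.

274 nV

Full-scale range = 2.3 V.
N ≥ (130.9 − 1.76)/6.02 = 21.452 → N_min = 22.
One LSB is 2.3 V / 4194304 = 0.54836 µV.
Half an LSB is 274 nV.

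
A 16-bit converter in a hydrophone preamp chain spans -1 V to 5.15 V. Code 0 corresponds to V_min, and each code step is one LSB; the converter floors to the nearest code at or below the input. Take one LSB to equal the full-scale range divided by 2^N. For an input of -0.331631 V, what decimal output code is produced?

Full-scale range = 5.15 V − (-1 V) = 6.15 V. LSB = 6.15 V / 2^16 ≈ 93.84 µV.
(V_in − V_min) × 2^16/range = (-0.331631 − (-1)) × 65536/6.15 = 7122.314.
Floor → code = 7122.

7122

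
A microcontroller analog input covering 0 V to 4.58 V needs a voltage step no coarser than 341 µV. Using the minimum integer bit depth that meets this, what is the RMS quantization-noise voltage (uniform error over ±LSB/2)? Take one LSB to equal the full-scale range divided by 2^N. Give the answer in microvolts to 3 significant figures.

Full-scale range = 4.58 V.
Need 2^N ≥ 4.58 V / 341 µV = 13430 → N_min = 14.
Step size = 4.58/16384 V = 279.54 µV.
RMS noise = LSB/√12 = 80.7 µV.

80.7 µV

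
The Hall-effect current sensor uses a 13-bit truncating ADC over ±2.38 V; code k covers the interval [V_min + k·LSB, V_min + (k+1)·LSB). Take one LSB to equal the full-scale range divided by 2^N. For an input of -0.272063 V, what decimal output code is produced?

Range = 2.38 − (-2.38) = 4.76 V. LSB = 4.76 V / 2^13 ≈ 0.5811 mV.
V_in − V_min = -0.272063 − (-2.38) = 2.107937 V.
Divide by LSB: 2.107937 × 8192/4.76 = 3627.7773.
Truncating gives code 3627.

3627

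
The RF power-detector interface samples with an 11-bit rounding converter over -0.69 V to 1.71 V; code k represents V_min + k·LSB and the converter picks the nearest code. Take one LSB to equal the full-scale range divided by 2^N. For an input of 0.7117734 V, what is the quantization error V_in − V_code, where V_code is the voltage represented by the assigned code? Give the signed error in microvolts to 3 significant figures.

Full-scale range = 1.71 V − (-0.69 V) = 2.4 V. LSB = 2.4 V / 2^11 ≈ 1.172 mV.
Position in LSBs: (0.7117734 − (-0.69)) × 2048/2.4 = 1196.1800; rounding gives k = 1196.
V_code = -0.69 + (1196/2048) × 2.4 = 0.7115625000 V.
V_in − V_code = 0.7117734 − (0.7115625000) = +211 µV.

+211 µV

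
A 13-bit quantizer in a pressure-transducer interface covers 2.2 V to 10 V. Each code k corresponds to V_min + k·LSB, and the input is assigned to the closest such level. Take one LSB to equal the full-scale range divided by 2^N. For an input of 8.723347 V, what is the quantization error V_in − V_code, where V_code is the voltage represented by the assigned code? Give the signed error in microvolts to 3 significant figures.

The full-scale span is 10 − (2.2) = 7.8 V. LSB = 7.8 V / 2^13 ≈ 0.9521 mV.
Position in LSBs: (8.723347 − (2.2)) × 8192/7.8 = 6851.1870; rounding gives k = 6851.
Reconstructed level: 2.2 + 6851 × 7.8/8192 V = 8.723168945 V.
e = 8.723347 − (8.723168945) = +178 µV.

+178 µV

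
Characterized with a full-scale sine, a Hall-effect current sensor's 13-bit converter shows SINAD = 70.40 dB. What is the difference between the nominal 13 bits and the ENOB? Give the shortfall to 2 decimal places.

N_eff = (70.40 − 1.76)/6.02 = 11.4020 bits.
Shortfall = 13 − 11.4020 = 1.5980 bits.

1.60 bits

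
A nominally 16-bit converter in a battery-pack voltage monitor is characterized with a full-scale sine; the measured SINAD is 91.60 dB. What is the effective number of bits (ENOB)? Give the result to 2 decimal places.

14.92 bits

ENOB = (SINAD − 1.76) / 6.02 = (91.60 − 1.76) / 6.02 = 89.84 / 6.02 = 14.9236.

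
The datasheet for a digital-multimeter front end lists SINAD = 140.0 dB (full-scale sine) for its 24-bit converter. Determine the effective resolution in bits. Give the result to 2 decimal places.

ENOB = (140.0 − 1.76)/6.02 = 22.9635 bits.

22.96 bits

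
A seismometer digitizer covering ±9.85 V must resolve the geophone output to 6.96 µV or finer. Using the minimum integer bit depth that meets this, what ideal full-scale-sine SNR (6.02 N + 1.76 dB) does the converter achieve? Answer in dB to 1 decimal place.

134.2 dB

Range = 9.85 − (-9.85) = 19.7 V.
19.7 V / 6.96 µV = 2.830e6. Since 2^21 = 2097152 and 2^22 = 4194304, N = 22.
Ideal SNR at N = 22: 6.02·22 + 1.76 = 134.2 dB.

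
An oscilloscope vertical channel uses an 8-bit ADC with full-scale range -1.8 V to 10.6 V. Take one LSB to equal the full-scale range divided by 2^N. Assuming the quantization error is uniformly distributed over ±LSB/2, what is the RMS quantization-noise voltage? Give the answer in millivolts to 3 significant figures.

14.0 mV

Full-scale range = 10.6 V − (-1.8 V) = 12.4 V.
One LSB is 12.4 V / 256 = 48.438 mV.
σ_q = LSB/√12 = 48.438 mV/3.4641 = 14.0 mV.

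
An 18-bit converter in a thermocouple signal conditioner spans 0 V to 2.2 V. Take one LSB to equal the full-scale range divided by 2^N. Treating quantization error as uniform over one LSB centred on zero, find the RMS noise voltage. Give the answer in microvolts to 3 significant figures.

Range is 2.2 V.
LSB = 2.2 V ÷ 2^18 = 2.2/262144 V = 8.3923 µV.
V_rms = LSB/√12 = 8.3923 µV / √12 = 2.42 µV.

2.42 µV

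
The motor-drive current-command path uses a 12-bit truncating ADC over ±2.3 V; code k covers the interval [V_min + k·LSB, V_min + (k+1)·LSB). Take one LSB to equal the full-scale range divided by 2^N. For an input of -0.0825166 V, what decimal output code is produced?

1974

The full-scale span is 2.3 − (-2.3) = 4.6 V. LSB = 4.6 V / 2^12 ≈ 1.123 mV.
V_in − V_min = -0.0825166 − (-2.3) = 2.2174834 V.
Divide by LSB: 2.2174834 × 4096/4.6 = 1974.5243.
Truncating gives code 1974.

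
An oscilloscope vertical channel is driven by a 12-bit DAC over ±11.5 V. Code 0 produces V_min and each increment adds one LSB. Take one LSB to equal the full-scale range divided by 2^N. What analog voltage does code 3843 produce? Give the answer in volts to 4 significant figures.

10.08 V

Full-scale range = 11.5 V − (-11.5 V) = 23 V. LSB = 23 V / 2^12.
Output = V_min + (3843/4096) × range = -11.5 + 0.938232 × 23 V
      = -11.5 + 21.5793 = 10.0793 V.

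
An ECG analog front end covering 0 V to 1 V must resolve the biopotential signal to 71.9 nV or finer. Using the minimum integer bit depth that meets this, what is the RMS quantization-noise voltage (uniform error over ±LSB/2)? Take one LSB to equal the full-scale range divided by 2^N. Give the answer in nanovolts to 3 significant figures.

17.2 nV

V_FS = 1 V.
1 V / 71.9 nV = 1.391e7. Since 2^23 = 8388608 and 2^24 = 16777216, N = 24.
One LSB is 1 V / 16777216 = 59.605 nV.
σ_q = LSB/√12 = 59.605 nV/3.4641 = 17.2 nV.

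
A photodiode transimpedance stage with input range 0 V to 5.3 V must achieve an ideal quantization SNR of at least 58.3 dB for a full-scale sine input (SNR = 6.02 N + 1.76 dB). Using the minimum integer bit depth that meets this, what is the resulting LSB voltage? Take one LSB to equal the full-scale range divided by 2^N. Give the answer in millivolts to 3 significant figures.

5.18 mV

Full-scale range = 5.3 V.
N ≥ (58.3 − 1.76)/6.02 = 9.392 → N_min = 10.
One LSB is 5.3 V / 1024 = 5.18 mV.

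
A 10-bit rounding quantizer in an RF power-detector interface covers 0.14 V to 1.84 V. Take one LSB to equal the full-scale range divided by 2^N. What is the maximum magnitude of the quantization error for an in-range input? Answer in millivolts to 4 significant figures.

The full-scale span is 1.84 − (0.14) = 1.7 V.
LSB = 1.7 V / 2^10 = 1.66016 mV.
Worst-case error for round-to-nearest is half an LSB: 0.8301 mV.

0.8301 mV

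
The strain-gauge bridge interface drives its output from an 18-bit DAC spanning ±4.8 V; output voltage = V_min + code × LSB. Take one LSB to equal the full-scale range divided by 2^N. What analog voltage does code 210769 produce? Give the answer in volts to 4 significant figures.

2.919 V

Range = 4.8 − (-4.8) = 9.6 V. LSB = 9.6 V / 2^18.
Output = V_min + (210769/262144) × range = -4.8 + 0.804020 × 9.6 V
      = -4.8 V + 7.71859 V = 2.91859 V.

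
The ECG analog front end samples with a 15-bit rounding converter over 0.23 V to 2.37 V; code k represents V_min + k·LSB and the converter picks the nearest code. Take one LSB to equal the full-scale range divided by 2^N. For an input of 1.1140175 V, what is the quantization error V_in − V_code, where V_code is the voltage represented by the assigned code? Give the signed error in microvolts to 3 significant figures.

The full-scale span is 2.37 − (0.23) = 2.14 V. LSB = 2.14 V / 2^15 ≈ 65.31 µV.
Position in LSBs: (1.1140175 − (0.23)) × 32768/2.14 = 13536.2081; rounding gives k = 13536.
Reconstructed level: 0.23 + 13536 × 2.14/32768 V = 1.1140039063 V.
V_in − V_code = 1.1140175 − (1.1140039063) = +13.6 µV.

+13.6 µV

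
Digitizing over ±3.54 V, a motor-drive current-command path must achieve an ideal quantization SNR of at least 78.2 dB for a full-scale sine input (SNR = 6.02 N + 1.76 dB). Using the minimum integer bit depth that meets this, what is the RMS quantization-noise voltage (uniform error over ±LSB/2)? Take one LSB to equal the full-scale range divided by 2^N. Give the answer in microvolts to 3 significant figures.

The full-scale span is 3.54 − (-3.54) = 7.08 V.
Solving 6.02 N ≥ 78.2 − 1.76: N ≥ 12.698. Round up → N = 13.
LSB = 7.08 V ÷ 2^13 = 7.08/8192 V = 0.86426 mV.
V_rms = LSB/√12 = 249 µV.

249 µV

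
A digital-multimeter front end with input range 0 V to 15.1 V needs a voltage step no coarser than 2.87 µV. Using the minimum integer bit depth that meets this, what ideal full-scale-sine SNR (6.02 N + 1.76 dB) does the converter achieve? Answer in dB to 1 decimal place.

Full-scale range = 15.1 V.
Levels needed ≥ 15.1/2.87 µV = 5.261e6. 2^23 = 8388608 suffices, so N_min = 23.
6.02(23) + 1.76 = 140.22 dB.

140.2 dB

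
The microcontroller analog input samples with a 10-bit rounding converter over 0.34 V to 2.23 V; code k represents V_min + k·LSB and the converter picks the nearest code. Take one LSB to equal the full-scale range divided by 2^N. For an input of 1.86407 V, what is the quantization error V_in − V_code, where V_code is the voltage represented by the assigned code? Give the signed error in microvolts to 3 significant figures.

Range = 2.23 − (0.34) = 1.89 V. LSB = 1.89 V / 2^10 ≈ 1.846 mV.
Position in LSBs: (1.86407 − (0.34)) × 1024/1.89 = 825.7395; rounding gives k = 826.
V_code = V_min + k × range/2^10 = 0.34 + 826 × 1.89/1024 = 1.864550781 V.
V_in − V_code = 1.86407 − (1.864550781) = −481 µV.

−481 µV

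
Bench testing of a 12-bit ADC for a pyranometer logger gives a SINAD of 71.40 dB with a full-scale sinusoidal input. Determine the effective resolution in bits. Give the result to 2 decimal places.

ENOB = (71.40 − 1.76)/6.02 = 11.5681 bits.

11.57 bits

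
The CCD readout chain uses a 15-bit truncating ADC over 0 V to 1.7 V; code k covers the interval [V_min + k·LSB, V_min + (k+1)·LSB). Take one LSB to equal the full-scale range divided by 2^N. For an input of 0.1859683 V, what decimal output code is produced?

3584

Span = 1.7 V. LSB = 1.7 V / 2^15 ≈ 51.88 µV.
code = ⌊(V_in − V_min)/LSB⌋ = ⌊(V_in − V_min) × 2^15 / range⌋
     = ⌊(0.1859683 − (0)) × 32768 / 1.7⌋ = ⌊0.1859683 × 32768/1.7⌋
     = ⌊3584.594⌋ = 3584.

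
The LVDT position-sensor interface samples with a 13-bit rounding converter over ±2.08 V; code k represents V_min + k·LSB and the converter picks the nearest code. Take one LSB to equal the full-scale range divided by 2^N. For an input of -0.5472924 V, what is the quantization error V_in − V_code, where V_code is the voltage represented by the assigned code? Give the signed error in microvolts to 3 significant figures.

The full-scale span is 2.08 − (-2.08) = 4.16 V. LSB = 4.16 V / 2^13 ≈ 0.5078 mV.
Position in LSBs: (-0.5472924 − (-2.08)) × 8192/4.16 = 3018.2550; rounding gives k = 3018.
Reconstructed level: -2.08 + 3018 × 4.16/8192 V = -0.5474218750 V.
V_in − V_code = -0.5472924 − (-0.5474218750) = +129 µV.

+129 µV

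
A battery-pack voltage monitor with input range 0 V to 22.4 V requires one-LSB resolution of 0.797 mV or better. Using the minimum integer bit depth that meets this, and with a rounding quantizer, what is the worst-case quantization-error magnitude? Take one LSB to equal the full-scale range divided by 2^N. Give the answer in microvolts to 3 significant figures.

342 µV

V_FS = 22.4 V.
Levels needed ≥ 22.4/0.797 mV = 28110. 2^15 = 32768 suffices, so N_min = 15.
LSB = 22.4 V / 2^15 = 0.68359 mV.
Half an LSB is 342 µV.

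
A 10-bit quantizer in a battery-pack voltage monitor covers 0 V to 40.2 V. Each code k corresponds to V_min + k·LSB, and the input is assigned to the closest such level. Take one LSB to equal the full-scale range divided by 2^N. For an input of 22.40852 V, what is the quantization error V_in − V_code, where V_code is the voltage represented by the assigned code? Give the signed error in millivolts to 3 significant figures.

V_FS = 40.2 V. LSB = 40.2 V / 2^10 ≈ 39.26 mV.
Position in LSBs: (22.40852 − (0)) × 1024/40.2 = 570.8041; rounding gives k = 571.
Reconstructed level: 0 + 571 × 40.2/1024 V = 22.41621094 V.
V_in − V_code = 22.40852 − (22.41621094) = −7.69 mV.

−7.69 mV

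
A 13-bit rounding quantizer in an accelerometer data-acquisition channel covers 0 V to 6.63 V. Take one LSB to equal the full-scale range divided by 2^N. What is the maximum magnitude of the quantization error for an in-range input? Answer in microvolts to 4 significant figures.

Span = 6.63 V.
LSB = 6.63 V ÷ 2^13 = 6.63/8192 V = 0.809326 mV.
|e|_max = LSB/2 = 404.7 µV.

404.7 µV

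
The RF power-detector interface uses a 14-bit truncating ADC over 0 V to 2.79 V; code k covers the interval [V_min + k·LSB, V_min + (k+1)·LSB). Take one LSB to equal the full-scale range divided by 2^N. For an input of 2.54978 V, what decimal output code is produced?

Span = 2.79 V. LSB = 2.79 V / 2^14 ≈ 170.3 µV.
V_in − V_min = 2.54978 − (0) = 2.54978 V.
Divide by LSB: 2.54978 × 16384/2.79 = 14973.3317.
Truncating gives code 14973.

14973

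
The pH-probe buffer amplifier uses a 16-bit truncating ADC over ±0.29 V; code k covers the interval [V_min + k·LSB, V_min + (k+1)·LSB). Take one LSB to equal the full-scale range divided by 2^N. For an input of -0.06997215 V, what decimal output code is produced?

24861

The full-scale span is 0.29 − (-0.29) = 0.58 V. LSB = 0.58 V / 2^16 ≈ 8.850 µV.
code = ⌊(V_in − V_min)/LSB⌋ = ⌊(V_in − V_min) × 2^16 / range⌋
     = ⌊(-0.06997215 − (-0.29)) × 65536 / 0.58⌋ = ⌊0.22002785 × 65536/0.58⌋
     = ⌊24861.630⌋ = 24861.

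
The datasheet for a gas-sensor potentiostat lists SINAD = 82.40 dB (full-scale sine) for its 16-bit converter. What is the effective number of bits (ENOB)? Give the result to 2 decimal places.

13.40 bits

ENOB = (SINAD − 1.76) / 6.02 = (82.40 − 1.76) / 6.02 = 80.64 / 6.02 = 13.3953.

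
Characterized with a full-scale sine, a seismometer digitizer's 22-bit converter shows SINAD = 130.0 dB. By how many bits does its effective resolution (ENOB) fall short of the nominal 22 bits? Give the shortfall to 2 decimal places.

0.70 bits

N_eff = (130.0 − 1.76)/6.02 = 21.3023 bits.
Lost resolution: 22 − 21.3023 = 0.6977 bits.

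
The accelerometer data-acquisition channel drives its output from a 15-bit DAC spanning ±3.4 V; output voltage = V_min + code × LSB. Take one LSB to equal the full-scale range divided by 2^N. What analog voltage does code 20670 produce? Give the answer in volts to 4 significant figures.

0.8894 V

Range = 3.4 − (-3.4) = 6.8 V. LSB = 6.8 V / 2^15.
Output = V_min + (20670/32768) × range = -3.4 + 0.630798 × 6.8 V
      = -3.4 V + 4.28943 V = 0.889429 V.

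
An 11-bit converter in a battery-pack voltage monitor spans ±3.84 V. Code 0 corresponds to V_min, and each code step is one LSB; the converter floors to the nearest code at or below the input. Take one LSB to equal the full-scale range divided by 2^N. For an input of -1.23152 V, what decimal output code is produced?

The full-scale span is 3.84 − (-3.84) = 7.68 V. LSB = 7.68 V / 2^11 ≈ 3.750 mV.
(V_in − V_min) × 2^11/range = (-1.23152 − (-3.84)) × 2048/7.68 = 695.595.
Floor → code = 695.

695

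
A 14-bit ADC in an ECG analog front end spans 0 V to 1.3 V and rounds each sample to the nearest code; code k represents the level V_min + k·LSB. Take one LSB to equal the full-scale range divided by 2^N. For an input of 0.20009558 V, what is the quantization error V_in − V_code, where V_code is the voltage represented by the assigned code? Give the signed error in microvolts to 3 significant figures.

Span = 1.3 V. LSB = 1.3 V / 2^14 ≈ 79.35 µV.
(V_in − V_min)/LSB = (0.20009558 − (0)) × 16384/1.3 = 2521.8200 → nearest code k = 2522.
V_code = V_min + k × range/2^14 = 0 + 2522 × 1.3/16384 = 0.20010986328 V.
Error = V_in − V_code = 0.20009558 − (0.20010986328) = −14.3 µV.

−14.3 µV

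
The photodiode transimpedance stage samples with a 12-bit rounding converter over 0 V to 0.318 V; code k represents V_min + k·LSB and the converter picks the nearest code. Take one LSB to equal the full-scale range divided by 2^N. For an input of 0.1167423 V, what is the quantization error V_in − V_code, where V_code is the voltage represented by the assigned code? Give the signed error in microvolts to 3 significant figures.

−23.3 µV

Span = 0.318 V. LSB = 0.318 V / 2^12 ≈ 77.64 µV.
(V_in − V_min)/LSB = (0.1167423 − (0)) × 4096/0.318 = 1503.6996 → nearest code k = 1504.
V_code = 0 + (1504/4096) × 0.318 = 0.1167656250 V.
V_in − V_code = 0.1167423 − (0.1167656250) = −23.3 µV.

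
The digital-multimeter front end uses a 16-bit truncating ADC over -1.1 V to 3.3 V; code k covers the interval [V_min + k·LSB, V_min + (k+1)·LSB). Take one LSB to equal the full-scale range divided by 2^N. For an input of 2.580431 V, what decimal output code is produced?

54818

Span: 3.3 V − (-1.1 V) = 4.4 V. LSB = 4.4 V / 2^16 ≈ 67.14 µV.
V_in − V_min = 2.580431 − (-1.1) = 3.680431 V.
Divide by LSB: 3.680431 × 65536/4.4 = 54818.3468.
Truncating gives code 54818.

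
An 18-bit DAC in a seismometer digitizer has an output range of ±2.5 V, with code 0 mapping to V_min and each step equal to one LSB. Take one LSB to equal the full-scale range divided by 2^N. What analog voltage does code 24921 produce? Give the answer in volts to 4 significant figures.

The full-scale span is 2.5 − (-2.5) = 5 V. LSB = 5 V / 2^18.
Output = V_min + (24921/262144) × range = -2.5 + 0.0950661 × 5 V
      = -2.5 + 0.475330 = -2.02467 V.

-2.025 V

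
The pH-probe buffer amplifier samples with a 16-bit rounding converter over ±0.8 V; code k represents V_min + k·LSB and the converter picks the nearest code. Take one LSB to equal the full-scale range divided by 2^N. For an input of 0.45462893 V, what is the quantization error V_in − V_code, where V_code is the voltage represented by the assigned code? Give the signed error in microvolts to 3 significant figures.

−9.74 µV

Full-scale range = 0.8 V − (-0.8 V) = 1.6 V. LSB = 1.6 V / 2^16 ≈ 24.41 µV.
(0.45462893 − (-0.8)) / LSB = 1.25462893 × 65536/1.6 = 51389.6010. Nearest integer: k = 51390.
Reconstructed level: -0.8 + 51390 × 1.6/65536 V = 0.45463867188 V.
Error = V_in − V_code = 0.45462893 − (0.45463867188) = −9.74 µV.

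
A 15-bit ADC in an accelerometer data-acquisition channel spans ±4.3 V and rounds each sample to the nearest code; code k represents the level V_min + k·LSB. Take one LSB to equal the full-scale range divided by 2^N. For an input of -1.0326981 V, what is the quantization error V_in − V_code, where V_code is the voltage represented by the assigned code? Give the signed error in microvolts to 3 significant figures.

+47.3 µV

Span: 4.3 V − (-4.3 V) = 8.6 V. LSB = 8.6 V / 2^15 ≈ 262.5 µV.
Position in LSBs: (-1.0326981 − (-4.3)) × 32768/8.6 = 12449.1801; rounding gives k = 12449.
Reconstructed level: -4.3 + 12449 × 8.6/32768 V = -1.0327453613 V.
e = -1.0326981 − (-1.0327453613) = +47.3 µV.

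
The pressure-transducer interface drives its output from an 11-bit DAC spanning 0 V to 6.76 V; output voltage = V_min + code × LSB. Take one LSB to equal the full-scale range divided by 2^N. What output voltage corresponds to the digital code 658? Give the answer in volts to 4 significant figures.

2.172 V

Full-scale range = 6.76 V. LSB = 6.76 V / 2^11.
Output = V_min + (658/2048) × range = 0 + 0.321289 × 6.76 V
      = 0 V + 2.17191 V = 2.17191 V.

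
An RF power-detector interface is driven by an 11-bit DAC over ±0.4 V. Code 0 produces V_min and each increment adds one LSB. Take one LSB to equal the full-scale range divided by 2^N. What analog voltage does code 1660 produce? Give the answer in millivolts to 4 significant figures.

Full-scale range = 0.4 V − (-0.4 V) = 0.8 V. LSB = 0.8 V / 2^11.
V_out = V_min + code × LSB = -0.4 V + 1660 × 0.8 V / 2048
      = -0.4 + 0.648438 = 0.248438 V.

248.4 mV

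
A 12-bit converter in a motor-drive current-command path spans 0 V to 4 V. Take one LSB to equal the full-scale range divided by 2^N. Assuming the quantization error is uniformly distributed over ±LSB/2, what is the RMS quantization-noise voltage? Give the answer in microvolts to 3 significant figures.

282 µV

Span = 4 V.
One LSB is 4 V / 4096 = 0.97656 mV.
For a uniform distribution on [−LSB/2, +LSB/2], V_rms = LSB/√12 = 0.97656 mV/3.4641 = 282 µV.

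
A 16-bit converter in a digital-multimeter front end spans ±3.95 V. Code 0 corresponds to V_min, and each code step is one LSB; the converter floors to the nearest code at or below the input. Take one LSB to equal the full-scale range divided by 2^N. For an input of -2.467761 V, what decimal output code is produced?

Span: 3.95 V − (-3.95 V) = 7.9 V. LSB = 7.9 V / 2^16 ≈ 120.5 µV.
code = ⌊(V_in − V_min)/LSB⌋ = ⌊(V_in − V_min) × 2^16 / range⌋
     = ⌊(-2.467761 − (-3.95)) × 65536 / 7.9⌋ = ⌊1.482239 × 65536/7.9⌋
     = ⌊12296.204⌋ = 12296.

12296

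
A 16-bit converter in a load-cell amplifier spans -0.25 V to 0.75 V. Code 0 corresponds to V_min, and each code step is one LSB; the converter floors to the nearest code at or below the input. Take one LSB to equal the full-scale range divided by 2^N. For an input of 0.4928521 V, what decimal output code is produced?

The full-scale span is 0.75 − (-0.25) = 1 V. LSB = 1 V / 2^16 ≈ 15.26 µV.
(V_in − V_min) × 2^16/range = (0.4928521 − (-0.25)) × 65536/1 = 48683.555.
Floor → code = 48683.

48683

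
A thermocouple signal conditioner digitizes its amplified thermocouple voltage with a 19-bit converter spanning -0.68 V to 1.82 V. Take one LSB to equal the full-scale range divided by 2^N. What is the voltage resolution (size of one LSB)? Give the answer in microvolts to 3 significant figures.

4.77 µV

Range = 1.82 − (-0.68) = 2.5 V.
Number of codes = 2^19 = 524288.
LSB = 2.5 V / 2^19 = 4.77 µV.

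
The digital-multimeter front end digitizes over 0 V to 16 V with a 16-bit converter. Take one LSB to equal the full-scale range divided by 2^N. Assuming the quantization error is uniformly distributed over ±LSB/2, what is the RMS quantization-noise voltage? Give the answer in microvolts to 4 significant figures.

70.48 µV

Full-scale range = 16 V.
One LSB is 16 V / 65536 = 244.141 µV.
V_rms = LSB/√12 = 244.141 µV / √12 = 70.48 µV.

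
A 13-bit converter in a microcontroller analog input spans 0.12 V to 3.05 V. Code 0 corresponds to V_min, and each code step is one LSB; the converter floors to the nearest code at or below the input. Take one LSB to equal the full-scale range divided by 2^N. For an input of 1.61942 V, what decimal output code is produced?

4192

Span: 3.05 V − (0.12 V) = 2.93 V. LSB = 2.93 V / 2^13 ≈ 357.7 µV.
(V_in − V_min) × 2^13/range = (1.61942 − (0.12)) × 8192/2.93 = 4192.235.
Floor → code = 4192.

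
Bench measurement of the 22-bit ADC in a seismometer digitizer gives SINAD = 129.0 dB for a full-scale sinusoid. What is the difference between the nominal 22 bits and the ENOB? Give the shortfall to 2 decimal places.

N_eff = (129.0 − 1.76)/6.02 = 21.1362 bits.
Lost resolution: 22 − 21.1362 = 0.8638 bits.

0.86 bits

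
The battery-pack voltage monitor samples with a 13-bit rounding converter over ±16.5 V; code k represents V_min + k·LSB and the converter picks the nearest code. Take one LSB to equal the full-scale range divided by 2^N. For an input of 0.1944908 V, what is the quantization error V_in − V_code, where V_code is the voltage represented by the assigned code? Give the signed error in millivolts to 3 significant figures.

+1.13 mV

Full-scale range = 16.5 V − (-16.5 V) = 33 V. LSB = 33 V / 2^13 ≈ 4.028 mV.
Position in LSBs: (0.1944908 − (-16.5)) × 8192/33 = 4144.2809; rounding gives k = 4144.
Reconstructed level: -16.5 + 4144 × 33/8192 V = 0.1933593750 V.
e = 0.1944908 − (0.1933593750) = +1.13 mV.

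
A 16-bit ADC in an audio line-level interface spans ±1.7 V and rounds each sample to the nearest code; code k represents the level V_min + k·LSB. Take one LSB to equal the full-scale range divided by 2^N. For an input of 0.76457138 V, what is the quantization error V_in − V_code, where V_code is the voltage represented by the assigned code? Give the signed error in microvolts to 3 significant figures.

The full-scale span is 1.7 − (-1.7) = 3.4 V. LSB = 3.4 V / 2^16 ≈ 51.88 µV.
(V_in − V_min)/LSB = (0.76457138 − (-1.7)) × 65536/3.4 = 47505.3382 → nearest code k = 47505.
Reconstructed level: -1.7 + 47505 × 3.4/65536 V = 0.76455383301 V.
Error = V_in − V_code = 0.76457138 − (0.76455383301) = +17.5 µV.

+17.5 µV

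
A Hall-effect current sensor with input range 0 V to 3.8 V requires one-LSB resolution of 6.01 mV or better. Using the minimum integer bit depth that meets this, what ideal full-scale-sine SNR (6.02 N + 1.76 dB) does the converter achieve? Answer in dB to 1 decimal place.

62.0 dB

Span = 3.8 V.
3.8 V / 6.01 mV = 632.3. Since 2^9 = 512 and 2^10 = 1024, N = 10.
6.02(10) + 1.76 = 61.96 dB.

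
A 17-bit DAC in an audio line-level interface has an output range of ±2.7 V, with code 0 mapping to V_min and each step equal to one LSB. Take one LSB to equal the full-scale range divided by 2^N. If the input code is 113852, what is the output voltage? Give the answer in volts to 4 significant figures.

1.991 V

Span: 2.7 V − (-2.7 V) = 5.4 V. LSB = 5.4 V / 2^17.
V_out = -2.7 + 113852 × (5.4/131072) V
      = -2.7 + 4.69056 = 1.99056 V.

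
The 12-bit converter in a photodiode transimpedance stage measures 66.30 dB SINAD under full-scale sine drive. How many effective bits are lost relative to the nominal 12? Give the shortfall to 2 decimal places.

1.28 bits

Effective bits = (66.30 − 1.76)/6.02 = 10.7209.
Lost resolution: 12 − 10.7209 = 1.2791 bits.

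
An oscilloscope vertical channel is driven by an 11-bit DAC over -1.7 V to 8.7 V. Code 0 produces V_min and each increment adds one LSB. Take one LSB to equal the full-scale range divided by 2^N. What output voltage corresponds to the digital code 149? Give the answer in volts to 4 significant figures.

-0.9434 V

Range = 8.7 − (-1.7) = 10.4 V. LSB = 10.4 V / 2^11.
V_out = -1.7 + 149 × (10.4/2048) V
      = -1.7 V + 0.756641 V = -0.943359 V.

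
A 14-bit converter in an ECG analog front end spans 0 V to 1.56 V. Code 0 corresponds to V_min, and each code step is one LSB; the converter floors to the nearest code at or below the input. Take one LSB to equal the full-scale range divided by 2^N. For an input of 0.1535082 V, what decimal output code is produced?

Span = 1.56 V. LSB = 1.56 V / 2^14 ≈ 95.21 µV.
V_in − V_min = 0.1535082 − (0) = 0.1535082 V.
Divide by LSB: 0.1535082 × 16384/1.56 = 1612.2297.
Truncating gives code 1612.

1612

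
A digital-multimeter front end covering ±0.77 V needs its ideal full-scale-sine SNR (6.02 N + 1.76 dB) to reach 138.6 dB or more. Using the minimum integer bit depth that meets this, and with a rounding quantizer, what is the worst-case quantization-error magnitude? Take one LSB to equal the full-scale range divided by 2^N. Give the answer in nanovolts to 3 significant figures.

Full-scale range = 0.77 V − (-0.77 V) = 1.54 V.
Required N = ⌈(138.6 − 1.76)/6.02⌉ = ⌈22.731⌉ = 23.
One LSB is 1.54 V / 8388608 = 183.58 nV.
Half an LSB is 91.8 nV.

91.8 nV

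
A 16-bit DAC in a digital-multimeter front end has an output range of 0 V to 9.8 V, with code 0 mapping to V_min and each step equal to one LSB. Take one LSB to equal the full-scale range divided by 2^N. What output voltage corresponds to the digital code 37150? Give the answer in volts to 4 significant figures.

5.555 V

Range is 9.8 V. LSB = 9.8 V / 2^16.
V_out = V_min + code × LSB = 0 V + 37150 × 9.8 V / 65536
      = 0 + 5.55527 = 5.55527 V.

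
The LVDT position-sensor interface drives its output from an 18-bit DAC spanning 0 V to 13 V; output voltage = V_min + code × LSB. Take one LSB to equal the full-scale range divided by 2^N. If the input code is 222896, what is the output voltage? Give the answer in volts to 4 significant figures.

11.05 V

Full-scale range = 13 V. LSB = 13 V / 2^18.
V_out = V_min + code × LSB = 0 V + 222896 × 13 V / 262144
      = 0 V + 11.0536 V = 11.0536 V.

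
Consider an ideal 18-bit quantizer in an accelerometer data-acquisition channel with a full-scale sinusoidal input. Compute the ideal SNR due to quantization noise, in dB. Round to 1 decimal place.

Ideal quantization SNR: 6.02 × 18 + 1.76 dB = 110.1 dB.

110.1 dB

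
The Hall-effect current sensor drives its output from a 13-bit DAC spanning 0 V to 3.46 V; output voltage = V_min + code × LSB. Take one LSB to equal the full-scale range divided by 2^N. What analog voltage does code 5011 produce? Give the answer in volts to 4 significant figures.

2.116 V

V_FS = 3.46 V. LSB = 3.46 V / 2^13.
Output = V_min + (5011/8192) × range = 0 + 0.611694 × 3.46 V
      = 0 V + 2.11646 V = 2.11646 V.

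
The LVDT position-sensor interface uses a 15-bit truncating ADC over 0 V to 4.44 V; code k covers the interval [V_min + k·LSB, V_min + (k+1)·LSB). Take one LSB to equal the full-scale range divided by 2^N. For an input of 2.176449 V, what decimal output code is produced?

16062

V_FS = 4.44 V. LSB = 4.44 V / 2^15 ≈ 135.5 µV.
(V_in − V_min) × 2^15/range = (2.176449 − (0)) × 32768/4.44 = 16062.586.
Floor → code = 16062.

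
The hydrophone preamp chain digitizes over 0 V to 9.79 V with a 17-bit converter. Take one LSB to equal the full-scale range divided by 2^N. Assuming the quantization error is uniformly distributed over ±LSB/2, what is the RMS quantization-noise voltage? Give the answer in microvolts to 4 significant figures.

Range is 9.79 V.
LSB = 9.79 V / 2^17 = 74.6918 µV.
V_rms = LSB/√12 = 74.6918 µV / √12 = 21.56 µV.

21.56 µV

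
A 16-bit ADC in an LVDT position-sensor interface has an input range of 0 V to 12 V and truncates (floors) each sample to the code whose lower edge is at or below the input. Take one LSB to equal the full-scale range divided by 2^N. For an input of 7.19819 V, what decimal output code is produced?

39311

V_FS = 12 V. LSB = 12 V / 2^16 ≈ 183.1 µV.
code = ⌊(V_in − V_min)/LSB⌋ = ⌊(V_in − V_min) × 2^16 / range⌋
     = ⌊(7.19819 − (0)) × 65536 / 12⌋ = ⌊7.19819 × 65536/12⌋
     = ⌊39311.715⌋ = 39311.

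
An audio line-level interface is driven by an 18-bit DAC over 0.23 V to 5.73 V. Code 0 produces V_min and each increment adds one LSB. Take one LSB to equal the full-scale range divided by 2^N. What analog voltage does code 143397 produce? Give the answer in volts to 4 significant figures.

3.239 V

Full-scale range = 5.73 V − (0.23 V) = 5.5 V. LSB = 5.5 V / 2^18.
Output = V_min + (143397/262144) × range = 0.23 + 0.547016 × 5.5 V
      = 0.23 + 3.00859 = 3.23859 V.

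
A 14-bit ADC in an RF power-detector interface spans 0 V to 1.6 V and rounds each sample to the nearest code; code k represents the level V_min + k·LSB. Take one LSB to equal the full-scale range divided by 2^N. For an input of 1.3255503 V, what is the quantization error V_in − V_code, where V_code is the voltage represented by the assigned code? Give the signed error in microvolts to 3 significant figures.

−35.6 µV

V_FS = 1.6 V. LSB = 1.6 V / 2^14 ≈ 97.66 µV.
(V_in − V_min)/LSB = (1.3255503 − (0)) × 16384/1.6 = 13573.6351 → nearest code k = 13574.
V_code = V_min + k × range/2^14 = 0 + 13574 × 1.6/16384 = 1.3255859375 V.
e = 1.3255503 − (1.3255859375) = −35.6 µV.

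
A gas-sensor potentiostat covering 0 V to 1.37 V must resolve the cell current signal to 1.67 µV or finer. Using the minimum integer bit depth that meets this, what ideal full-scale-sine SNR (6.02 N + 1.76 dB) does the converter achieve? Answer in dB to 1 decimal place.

V_FS = 1.37 V.
Need 2^N ≥ 1.37 V / 1.67 µV = 820400 → N_min = 20.
6.02(20) + 1.76 = 122.16 dB.

122.2 dB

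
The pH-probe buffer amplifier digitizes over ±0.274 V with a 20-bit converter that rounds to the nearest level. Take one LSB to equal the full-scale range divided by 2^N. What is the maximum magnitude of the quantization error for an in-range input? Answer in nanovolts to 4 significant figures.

261.3 nV

Span: 0.274 V − (-0.274 V) = 0.548 V.
LSB = 0.548 V / 2^20 = 0.522614 µV.
|e|_max = LSB/2 = 261.3 nV.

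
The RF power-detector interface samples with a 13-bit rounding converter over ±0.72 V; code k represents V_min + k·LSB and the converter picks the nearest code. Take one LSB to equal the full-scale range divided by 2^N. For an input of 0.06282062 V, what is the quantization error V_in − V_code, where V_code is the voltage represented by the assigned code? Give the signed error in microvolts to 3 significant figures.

Range = 0.72 − (-0.72) = 1.44 V. LSB = 1.44 V / 2^13 ≈ 175.8 µV.
Position in LSBs: (0.06282062 − (-0.72)) × 8192/1.44 = 4453.3795; rounding gives k = 4453.
Reconstructed level: -0.72 + 4453 × 1.44/8192 V = 0.06275390625 V.
V_in − V_code = 0.06282062 − (0.06275390625) = +66.7 µV.

+66.7 µV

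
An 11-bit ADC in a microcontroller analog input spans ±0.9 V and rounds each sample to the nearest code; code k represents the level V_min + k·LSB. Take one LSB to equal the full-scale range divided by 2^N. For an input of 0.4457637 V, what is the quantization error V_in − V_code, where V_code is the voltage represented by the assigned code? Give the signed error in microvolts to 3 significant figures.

The full-scale span is 0.9 − (-0.9) = 1.8 V. LSB = 1.8 V / 2^11 ≈ 0.8789 mV.
(0.4457637 − (-0.9)) / LSB = 1.3457637 × 2048/1.8 = 1531.1800. Nearest integer: k = 1531.
V_code = V_min + k × range/2^11 = -0.9 + 1531 × 1.8/2048 = 0.4456054688 V.
Error = V_in − V_code = 0.4457637 − (0.4456054688) = +158 µV.

+158 µV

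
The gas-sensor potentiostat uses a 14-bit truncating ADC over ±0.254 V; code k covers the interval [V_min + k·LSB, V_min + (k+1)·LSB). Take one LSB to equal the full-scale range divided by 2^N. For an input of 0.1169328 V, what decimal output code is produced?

The full-scale span is 0.254 − (-0.254) = 0.508 V. LSB = 0.508 V / 2^14 ≈ 31.01 µV.
code = ⌊(V_in − V_min)/LSB⌋ = ⌊(V_in − V_min) × 2^14 / range⌋
     = ⌊(0.1169328 − (-0.254)) × 16384 / 0.508⌋ = ⌊0.3709328 × 16384/0.508⌋
     = ⌊11963.313⌋ = 11963.

11963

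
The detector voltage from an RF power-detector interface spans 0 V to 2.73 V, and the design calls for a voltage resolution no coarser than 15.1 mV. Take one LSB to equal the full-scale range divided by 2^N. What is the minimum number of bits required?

8 bits

Range is 2.73 V.
2.73 V / 15.1 mV = 180.8. Since 2^7 = 128 and 2^8 = 256, N = 8.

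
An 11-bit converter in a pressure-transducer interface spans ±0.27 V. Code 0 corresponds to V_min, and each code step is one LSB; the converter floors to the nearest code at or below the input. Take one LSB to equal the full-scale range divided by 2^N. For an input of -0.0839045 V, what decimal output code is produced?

705

Range = 0.27 − (-0.27) = 0.54 V. LSB = 0.54 V / 2^11 ≈ 263.7 µV.
V_in − V_min = -0.0839045 − (-0.27) = 0.1860955 V.
Divide by LSB: 0.1860955 × 2048/0.54 = 705.7844.
Truncating gives code 705.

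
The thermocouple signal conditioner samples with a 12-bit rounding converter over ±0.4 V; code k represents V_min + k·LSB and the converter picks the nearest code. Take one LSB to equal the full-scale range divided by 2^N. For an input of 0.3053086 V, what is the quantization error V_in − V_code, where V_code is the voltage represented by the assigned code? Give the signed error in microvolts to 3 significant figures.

Range = 0.4 − (-0.4) = 0.8 V. LSB = 0.8 V / 2^12 ≈ 195.3 µV.
Position in LSBs: (0.3053086 − (-0.4)) × 4096/0.8 = 3611.1800; rounding gives k = 3611.
V_code = V_min + k × range/2^12 = -0.4 + 3611 × 0.8/4096 = 0.3052734375 V.
e = 0.3053086 − (0.3052734375) = +35.2 µV.

+35.2 µV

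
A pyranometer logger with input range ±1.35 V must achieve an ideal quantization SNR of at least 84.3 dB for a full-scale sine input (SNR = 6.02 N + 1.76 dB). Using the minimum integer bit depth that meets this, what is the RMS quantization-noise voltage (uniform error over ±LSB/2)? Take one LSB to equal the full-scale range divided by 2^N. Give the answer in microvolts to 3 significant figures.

Range = 1.35 − (-1.35) = 2.7 V.
6.02 N + 1.76 ≥ 84.3 gives N ≥ 13.711, so the minimum integer is 14.
Step size = 2.7/16384 V = 164.79 µV.
σ_q = LSB/√12 = 164.79 µV/3.4641 = 47.6 µV.

47.6 µV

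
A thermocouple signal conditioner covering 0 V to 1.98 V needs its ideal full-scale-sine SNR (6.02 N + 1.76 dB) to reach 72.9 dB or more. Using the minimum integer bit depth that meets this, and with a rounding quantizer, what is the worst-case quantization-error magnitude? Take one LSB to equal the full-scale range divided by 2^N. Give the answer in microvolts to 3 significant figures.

242 µV

V_FS = 1.98 V.
N ≥ (72.9 − 1.76)/6.02 = 11.817 → N_min = 12.
One LSB is 1.98 V / 4096 = 483.40 µV.
Half an LSB is 242 µV.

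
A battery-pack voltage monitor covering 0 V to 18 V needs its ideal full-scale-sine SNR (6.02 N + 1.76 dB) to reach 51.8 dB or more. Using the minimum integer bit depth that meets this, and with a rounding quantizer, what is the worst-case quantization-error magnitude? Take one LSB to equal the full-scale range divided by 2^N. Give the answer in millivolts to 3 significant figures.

17.6 mV

Span = 18 V.
Solving 6.02 N ≥ 51.8 − 1.76: N ≥ 8.312. Round up → N = 9.
LSB = 18 V / 2^9 = 35.156 mV.
Half an LSB is 17.6 mV.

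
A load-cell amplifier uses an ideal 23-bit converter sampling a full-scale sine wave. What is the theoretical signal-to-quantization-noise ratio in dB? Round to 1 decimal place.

140.2 dB

6.02(23) + 1.76 = 138.46 + 1.76 = 140.22 dB.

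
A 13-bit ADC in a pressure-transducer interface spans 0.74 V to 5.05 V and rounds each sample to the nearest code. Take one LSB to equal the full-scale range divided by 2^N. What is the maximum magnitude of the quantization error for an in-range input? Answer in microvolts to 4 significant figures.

263.1 µV

Range = 5.05 − (0.74) = 4.31 V.
One LSB is 4.31 V / 8192 = 0.526123 mV.
Worst-case error for round-to-nearest is half an LSB: 263.1 µV.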